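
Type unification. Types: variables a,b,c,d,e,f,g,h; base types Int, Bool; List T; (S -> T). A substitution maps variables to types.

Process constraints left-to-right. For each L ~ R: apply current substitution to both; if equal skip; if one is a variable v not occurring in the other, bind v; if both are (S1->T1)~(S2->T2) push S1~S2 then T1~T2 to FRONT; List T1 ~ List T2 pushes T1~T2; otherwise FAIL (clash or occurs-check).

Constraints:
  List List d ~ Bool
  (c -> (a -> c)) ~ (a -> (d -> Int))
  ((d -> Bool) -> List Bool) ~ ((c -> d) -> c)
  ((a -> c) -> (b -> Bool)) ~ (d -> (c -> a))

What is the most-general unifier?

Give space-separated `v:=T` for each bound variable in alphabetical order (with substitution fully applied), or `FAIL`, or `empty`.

step 1: unify List List d ~ Bool  [subst: {-} | 3 pending]
  clash: List List d vs Bool

Answer: FAIL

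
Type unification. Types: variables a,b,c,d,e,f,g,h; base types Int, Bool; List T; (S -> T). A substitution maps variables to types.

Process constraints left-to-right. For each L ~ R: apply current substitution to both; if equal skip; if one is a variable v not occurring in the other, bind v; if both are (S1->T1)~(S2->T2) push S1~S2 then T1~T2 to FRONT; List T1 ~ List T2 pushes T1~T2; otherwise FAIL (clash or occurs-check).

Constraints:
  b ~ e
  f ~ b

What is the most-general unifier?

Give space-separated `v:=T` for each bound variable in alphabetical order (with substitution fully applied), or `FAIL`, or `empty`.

step 1: unify b ~ e  [subst: {-} | 1 pending]
  bind b := e
step 2: unify f ~ e  [subst: {b:=e} | 0 pending]
  bind f := e

Answer: b:=e f:=e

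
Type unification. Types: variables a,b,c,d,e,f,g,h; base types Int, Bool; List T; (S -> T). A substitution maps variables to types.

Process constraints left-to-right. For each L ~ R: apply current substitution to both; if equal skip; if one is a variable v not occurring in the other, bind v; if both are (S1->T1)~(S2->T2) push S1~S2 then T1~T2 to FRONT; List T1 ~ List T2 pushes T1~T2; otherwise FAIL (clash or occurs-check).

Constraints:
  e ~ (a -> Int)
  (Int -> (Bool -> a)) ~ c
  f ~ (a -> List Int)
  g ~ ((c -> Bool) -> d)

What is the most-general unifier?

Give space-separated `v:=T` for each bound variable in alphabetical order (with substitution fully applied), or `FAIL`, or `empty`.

step 1: unify e ~ (a -> Int)  [subst: {-} | 3 pending]
  bind e := (a -> Int)
step 2: unify (Int -> (Bool -> a)) ~ c  [subst: {e:=(a -> Int)} | 2 pending]
  bind c := (Int -> (Bool -> a))
step 3: unify f ~ (a -> List Int)  [subst: {e:=(a -> Int), c:=(Int -> (Bool -> a))} | 1 pending]
  bind f := (a -> List Int)
step 4: unify g ~ (((Int -> (Bool -> a)) -> Bool) -> d)  [subst: {e:=(a -> Int), c:=(Int -> (Bool -> a)), f:=(a -> List Int)} | 0 pending]
  bind g := (((Int -> (Bool -> a)) -> Bool) -> d)

Answer: c:=(Int -> (Bool -> a)) e:=(a -> Int) f:=(a -> List Int) g:=(((Int -> (Bool -> a)) -> Bool) -> d)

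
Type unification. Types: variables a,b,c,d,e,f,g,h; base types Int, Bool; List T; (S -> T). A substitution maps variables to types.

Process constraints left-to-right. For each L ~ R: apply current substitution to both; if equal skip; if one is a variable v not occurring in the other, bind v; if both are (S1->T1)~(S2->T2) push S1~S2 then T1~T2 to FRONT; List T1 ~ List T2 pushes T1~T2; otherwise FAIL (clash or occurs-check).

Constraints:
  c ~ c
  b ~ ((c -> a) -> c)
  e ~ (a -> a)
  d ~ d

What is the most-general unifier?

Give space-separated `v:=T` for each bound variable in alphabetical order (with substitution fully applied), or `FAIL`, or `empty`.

Answer: b:=((c -> a) -> c) e:=(a -> a)

Derivation:
step 1: unify c ~ c  [subst: {-} | 3 pending]
  -> identical, skip
step 2: unify b ~ ((c -> a) -> c)  [subst: {-} | 2 pending]
  bind b := ((c -> a) -> c)
step 3: unify e ~ (a -> a)  [subst: {b:=((c -> a) -> c)} | 1 pending]
  bind e := (a -> a)
step 4: unify d ~ d  [subst: {b:=((c -> a) -> c), e:=(a -> a)} | 0 pending]
  -> identical, skip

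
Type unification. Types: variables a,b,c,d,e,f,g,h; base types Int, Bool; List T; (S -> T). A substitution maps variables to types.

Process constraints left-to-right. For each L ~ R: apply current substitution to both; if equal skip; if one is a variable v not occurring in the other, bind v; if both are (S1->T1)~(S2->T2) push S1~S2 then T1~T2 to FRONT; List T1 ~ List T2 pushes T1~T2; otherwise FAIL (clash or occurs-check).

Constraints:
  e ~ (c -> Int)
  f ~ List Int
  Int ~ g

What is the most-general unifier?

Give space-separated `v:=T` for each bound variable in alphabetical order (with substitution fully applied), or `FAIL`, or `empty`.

Answer: e:=(c -> Int) f:=List Int g:=Int

Derivation:
step 1: unify e ~ (c -> Int)  [subst: {-} | 2 pending]
  bind e := (c -> Int)
step 2: unify f ~ List Int  [subst: {e:=(c -> Int)} | 1 pending]
  bind f := List Int
step 3: unify Int ~ g  [subst: {e:=(c -> Int), f:=List Int} | 0 pending]
  bind g := Int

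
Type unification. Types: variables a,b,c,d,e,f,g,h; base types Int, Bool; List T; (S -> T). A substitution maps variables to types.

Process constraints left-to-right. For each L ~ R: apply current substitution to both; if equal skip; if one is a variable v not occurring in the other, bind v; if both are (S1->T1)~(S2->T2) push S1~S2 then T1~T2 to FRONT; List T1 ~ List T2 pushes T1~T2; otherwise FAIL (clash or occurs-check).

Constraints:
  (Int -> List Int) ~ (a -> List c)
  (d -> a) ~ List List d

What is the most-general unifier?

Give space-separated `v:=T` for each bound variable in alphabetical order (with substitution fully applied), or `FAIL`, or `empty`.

Answer: FAIL

Derivation:
step 1: unify (Int -> List Int) ~ (a -> List c)  [subst: {-} | 1 pending]
  -> decompose arrow: push Int~a, List Int~List c
step 2: unify Int ~ a  [subst: {-} | 2 pending]
  bind a := Int
step 3: unify List Int ~ List c  [subst: {a:=Int} | 1 pending]
  -> decompose List: push Int~c
step 4: unify Int ~ c  [subst: {a:=Int} | 1 pending]
  bind c := Int
step 5: unify (d -> Int) ~ List List d  [subst: {a:=Int, c:=Int} | 0 pending]
  clash: (d -> Int) vs List List d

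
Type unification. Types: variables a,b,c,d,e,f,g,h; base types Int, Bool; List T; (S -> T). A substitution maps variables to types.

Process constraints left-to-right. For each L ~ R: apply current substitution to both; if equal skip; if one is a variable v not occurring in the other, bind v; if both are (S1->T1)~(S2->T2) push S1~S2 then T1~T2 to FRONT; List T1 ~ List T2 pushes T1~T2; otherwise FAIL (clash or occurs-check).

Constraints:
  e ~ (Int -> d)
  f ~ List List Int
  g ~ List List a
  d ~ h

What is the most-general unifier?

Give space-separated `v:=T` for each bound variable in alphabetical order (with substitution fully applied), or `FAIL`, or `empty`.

step 1: unify e ~ (Int -> d)  [subst: {-} | 3 pending]
  bind e := (Int -> d)
step 2: unify f ~ List List Int  [subst: {e:=(Int -> d)} | 2 pending]
  bind f := List List Int
step 3: unify g ~ List List a  [subst: {e:=(Int -> d), f:=List List Int} | 1 pending]
  bind g := List List a
step 4: unify d ~ h  [subst: {e:=(Int -> d), f:=List List Int, g:=List List a} | 0 pending]
  bind d := h

Answer: d:=h e:=(Int -> h) f:=List List Int g:=List List a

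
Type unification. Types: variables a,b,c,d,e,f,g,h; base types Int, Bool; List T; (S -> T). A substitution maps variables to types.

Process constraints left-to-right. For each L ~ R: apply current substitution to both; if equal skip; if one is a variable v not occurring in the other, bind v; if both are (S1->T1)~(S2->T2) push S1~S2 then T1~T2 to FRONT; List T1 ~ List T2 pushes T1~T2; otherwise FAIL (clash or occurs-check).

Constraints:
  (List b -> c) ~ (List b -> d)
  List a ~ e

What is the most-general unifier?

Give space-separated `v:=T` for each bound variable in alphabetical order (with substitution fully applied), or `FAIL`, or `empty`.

step 1: unify (List b -> c) ~ (List b -> d)  [subst: {-} | 1 pending]
  -> decompose arrow: push List b~List b, c~d
step 2: unify List b ~ List b  [subst: {-} | 2 pending]
  -> identical, skip
step 3: unify c ~ d  [subst: {-} | 1 pending]
  bind c := d
step 4: unify List a ~ e  [subst: {c:=d} | 0 pending]
  bind e := List a

Answer: c:=d e:=List a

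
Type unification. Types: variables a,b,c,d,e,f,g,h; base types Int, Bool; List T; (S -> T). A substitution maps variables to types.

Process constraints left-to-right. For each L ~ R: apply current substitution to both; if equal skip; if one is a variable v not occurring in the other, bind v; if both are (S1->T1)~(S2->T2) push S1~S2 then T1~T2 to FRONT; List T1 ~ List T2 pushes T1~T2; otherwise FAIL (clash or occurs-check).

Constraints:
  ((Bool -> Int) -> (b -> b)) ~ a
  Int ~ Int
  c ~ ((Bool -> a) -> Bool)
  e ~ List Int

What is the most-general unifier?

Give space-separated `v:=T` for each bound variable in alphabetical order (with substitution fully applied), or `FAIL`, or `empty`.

step 1: unify ((Bool -> Int) -> (b -> b)) ~ a  [subst: {-} | 3 pending]
  bind a := ((Bool -> Int) -> (b -> b))
step 2: unify Int ~ Int  [subst: {a:=((Bool -> Int) -> (b -> b))} | 2 pending]
  -> identical, skip
step 3: unify c ~ ((Bool -> ((Bool -> Int) -> (b -> b))) -> Bool)  [subst: {a:=((Bool -> Int) -> (b -> b))} | 1 pending]
  bind c := ((Bool -> ((Bool -> Int) -> (b -> b))) -> Bool)
step 4: unify e ~ List Int  [subst: {a:=((Bool -> Int) -> (b -> b)), c:=((Bool -> ((Bool -> Int) -> (b -> b))) -> Bool)} | 0 pending]
  bind e := List Int

Answer: a:=((Bool -> Int) -> (b -> b)) c:=((Bool -> ((Bool -> Int) -> (b -> b))) -> Bool) e:=List Int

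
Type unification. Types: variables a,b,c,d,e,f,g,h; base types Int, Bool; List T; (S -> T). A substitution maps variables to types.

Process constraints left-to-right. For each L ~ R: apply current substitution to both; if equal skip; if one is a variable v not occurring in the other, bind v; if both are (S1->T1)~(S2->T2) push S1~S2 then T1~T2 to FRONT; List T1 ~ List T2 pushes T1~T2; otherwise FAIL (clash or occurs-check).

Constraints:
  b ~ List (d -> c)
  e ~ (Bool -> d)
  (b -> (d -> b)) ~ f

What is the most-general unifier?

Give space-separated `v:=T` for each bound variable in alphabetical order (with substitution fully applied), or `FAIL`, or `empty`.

Answer: b:=List (d -> c) e:=(Bool -> d) f:=(List (d -> c) -> (d -> List (d -> c)))

Derivation:
step 1: unify b ~ List (d -> c)  [subst: {-} | 2 pending]
  bind b := List (d -> c)
step 2: unify e ~ (Bool -> d)  [subst: {b:=List (d -> c)} | 1 pending]
  bind e := (Bool -> d)
step 3: unify (List (d -> c) -> (d -> List (d -> c))) ~ f  [subst: {b:=List (d -> c), e:=(Bool -> d)} | 0 pending]
  bind f := (List (d -> c) -> (d -> List (d -> c)))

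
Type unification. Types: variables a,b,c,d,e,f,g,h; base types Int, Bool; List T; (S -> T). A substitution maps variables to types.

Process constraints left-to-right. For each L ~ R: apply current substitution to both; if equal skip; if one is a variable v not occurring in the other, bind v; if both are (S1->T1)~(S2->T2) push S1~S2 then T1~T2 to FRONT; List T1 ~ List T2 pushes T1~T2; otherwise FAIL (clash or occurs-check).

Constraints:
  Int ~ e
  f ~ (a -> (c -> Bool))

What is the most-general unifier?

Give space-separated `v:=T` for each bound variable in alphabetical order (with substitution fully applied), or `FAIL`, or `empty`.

step 1: unify Int ~ e  [subst: {-} | 1 pending]
  bind e := Int
step 2: unify f ~ (a -> (c -> Bool))  [subst: {e:=Int} | 0 pending]
  bind f := (a -> (c -> Bool))

Answer: e:=Int f:=(a -> (c -> Bool))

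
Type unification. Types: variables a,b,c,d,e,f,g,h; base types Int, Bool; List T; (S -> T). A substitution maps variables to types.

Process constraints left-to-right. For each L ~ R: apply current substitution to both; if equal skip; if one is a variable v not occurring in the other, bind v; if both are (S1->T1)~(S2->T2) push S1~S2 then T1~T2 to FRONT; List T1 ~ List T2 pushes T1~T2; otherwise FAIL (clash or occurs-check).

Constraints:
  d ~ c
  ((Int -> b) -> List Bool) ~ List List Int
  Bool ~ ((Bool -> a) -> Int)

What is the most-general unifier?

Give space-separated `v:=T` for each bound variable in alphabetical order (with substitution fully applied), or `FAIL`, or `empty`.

step 1: unify d ~ c  [subst: {-} | 2 pending]
  bind d := c
step 2: unify ((Int -> b) -> List Bool) ~ List List Int  [subst: {d:=c} | 1 pending]
  clash: ((Int -> b) -> List Bool) vs List List Int

Answer: FAIL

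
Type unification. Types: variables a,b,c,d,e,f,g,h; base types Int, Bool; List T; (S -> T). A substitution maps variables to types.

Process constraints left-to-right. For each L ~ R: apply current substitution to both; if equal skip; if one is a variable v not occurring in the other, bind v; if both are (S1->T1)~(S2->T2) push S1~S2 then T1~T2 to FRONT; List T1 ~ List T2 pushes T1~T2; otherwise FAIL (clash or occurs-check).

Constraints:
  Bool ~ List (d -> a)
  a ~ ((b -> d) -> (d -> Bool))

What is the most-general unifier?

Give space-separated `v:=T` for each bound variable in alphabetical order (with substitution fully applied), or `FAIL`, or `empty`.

step 1: unify Bool ~ List (d -> a)  [subst: {-} | 1 pending]
  clash: Bool vs List (d -> a)

Answer: FAIL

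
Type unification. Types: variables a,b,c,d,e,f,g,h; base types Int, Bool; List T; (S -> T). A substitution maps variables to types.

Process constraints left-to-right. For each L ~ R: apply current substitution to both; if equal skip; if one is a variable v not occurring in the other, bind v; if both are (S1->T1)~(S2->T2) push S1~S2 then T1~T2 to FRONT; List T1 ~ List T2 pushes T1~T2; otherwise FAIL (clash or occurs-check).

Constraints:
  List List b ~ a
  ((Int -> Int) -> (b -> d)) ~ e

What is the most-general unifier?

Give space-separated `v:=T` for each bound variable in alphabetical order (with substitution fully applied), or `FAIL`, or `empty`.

Answer: a:=List List b e:=((Int -> Int) -> (b -> d))

Derivation:
step 1: unify List List b ~ a  [subst: {-} | 1 pending]
  bind a := List List b
step 2: unify ((Int -> Int) -> (b -> d)) ~ e  [subst: {a:=List List b} | 0 pending]
  bind e := ((Int -> Int) -> (b -> d))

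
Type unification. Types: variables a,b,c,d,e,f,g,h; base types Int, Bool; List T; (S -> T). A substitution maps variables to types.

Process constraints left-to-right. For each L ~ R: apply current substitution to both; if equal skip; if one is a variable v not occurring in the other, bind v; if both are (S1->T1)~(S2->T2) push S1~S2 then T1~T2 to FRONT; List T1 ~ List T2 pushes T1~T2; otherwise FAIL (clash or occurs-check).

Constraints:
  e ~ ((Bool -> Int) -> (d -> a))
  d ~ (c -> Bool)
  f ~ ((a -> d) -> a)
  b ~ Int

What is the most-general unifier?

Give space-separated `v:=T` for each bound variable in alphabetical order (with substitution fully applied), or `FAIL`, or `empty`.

step 1: unify e ~ ((Bool -> Int) -> (d -> a))  [subst: {-} | 3 pending]
  bind e := ((Bool -> Int) -> (d -> a))
step 2: unify d ~ (c -> Bool)  [subst: {e:=((Bool -> Int) -> (d -> a))} | 2 pending]
  bind d := (c -> Bool)
step 3: unify f ~ ((a -> (c -> Bool)) -> a)  [subst: {e:=((Bool -> Int) -> (d -> a)), d:=(c -> Bool)} | 1 pending]
  bind f := ((a -> (c -> Bool)) -> a)
step 4: unify b ~ Int  [subst: {e:=((Bool -> Int) -> (d -> a)), d:=(c -> Bool), f:=((a -> (c -> Bool)) -> a)} | 0 pending]
  bind b := Int

Answer: b:=Int d:=(c -> Bool) e:=((Bool -> Int) -> ((c -> Bool) -> a)) f:=((a -> (c -> Bool)) -> a)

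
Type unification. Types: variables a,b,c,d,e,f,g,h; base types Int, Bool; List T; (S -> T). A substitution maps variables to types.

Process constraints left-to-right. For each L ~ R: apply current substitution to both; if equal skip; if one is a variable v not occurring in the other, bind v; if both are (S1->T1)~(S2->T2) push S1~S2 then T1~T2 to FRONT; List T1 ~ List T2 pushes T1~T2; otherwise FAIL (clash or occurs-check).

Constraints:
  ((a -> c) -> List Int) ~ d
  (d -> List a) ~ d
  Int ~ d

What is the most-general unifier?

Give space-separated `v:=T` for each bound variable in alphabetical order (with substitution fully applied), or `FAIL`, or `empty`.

step 1: unify ((a -> c) -> List Int) ~ d  [subst: {-} | 2 pending]
  bind d := ((a -> c) -> List Int)
step 2: unify (((a -> c) -> List Int) -> List a) ~ ((a -> c) -> List Int)  [subst: {d:=((a -> c) -> List Int)} | 1 pending]
  -> decompose arrow: push ((a -> c) -> List Int)~(a -> c), List a~List Int
step 3: unify ((a -> c) -> List Int) ~ (a -> c)  [subst: {d:=((a -> c) -> List Int)} | 2 pending]
  -> decompose arrow: push (a -> c)~a, List Int~c
step 4: unify (a -> c) ~ a  [subst: {d:=((a -> c) -> List Int)} | 3 pending]
  occurs-check fail

Answer: FAIL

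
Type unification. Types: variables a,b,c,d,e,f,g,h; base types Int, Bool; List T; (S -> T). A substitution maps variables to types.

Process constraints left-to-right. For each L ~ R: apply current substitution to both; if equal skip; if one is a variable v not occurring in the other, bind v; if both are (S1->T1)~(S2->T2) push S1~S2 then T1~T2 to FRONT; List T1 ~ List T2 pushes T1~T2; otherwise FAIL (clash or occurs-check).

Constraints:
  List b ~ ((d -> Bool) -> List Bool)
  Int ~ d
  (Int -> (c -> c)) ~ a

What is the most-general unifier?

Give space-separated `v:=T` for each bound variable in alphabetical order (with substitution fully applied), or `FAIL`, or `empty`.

Answer: FAIL

Derivation:
step 1: unify List b ~ ((d -> Bool) -> List Bool)  [subst: {-} | 2 pending]
  clash: List b vs ((d -> Bool) -> List Bool)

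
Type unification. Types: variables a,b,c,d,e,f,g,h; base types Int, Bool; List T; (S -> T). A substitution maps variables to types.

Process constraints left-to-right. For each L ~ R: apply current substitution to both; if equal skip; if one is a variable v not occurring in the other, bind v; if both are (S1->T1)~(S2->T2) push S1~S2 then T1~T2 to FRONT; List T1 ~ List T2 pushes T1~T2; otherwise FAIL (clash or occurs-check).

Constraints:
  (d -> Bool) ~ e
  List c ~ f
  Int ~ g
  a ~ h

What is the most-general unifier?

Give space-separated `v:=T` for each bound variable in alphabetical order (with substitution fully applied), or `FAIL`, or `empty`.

step 1: unify (d -> Bool) ~ e  [subst: {-} | 3 pending]
  bind e := (d -> Bool)
step 2: unify List c ~ f  [subst: {e:=(d -> Bool)} | 2 pending]
  bind f := List c
step 3: unify Int ~ g  [subst: {e:=(d -> Bool), f:=List c} | 1 pending]
  bind g := Int
step 4: unify a ~ h  [subst: {e:=(d -> Bool), f:=List c, g:=Int} | 0 pending]
  bind a := h

Answer: a:=h e:=(d -> Bool) f:=List c g:=Int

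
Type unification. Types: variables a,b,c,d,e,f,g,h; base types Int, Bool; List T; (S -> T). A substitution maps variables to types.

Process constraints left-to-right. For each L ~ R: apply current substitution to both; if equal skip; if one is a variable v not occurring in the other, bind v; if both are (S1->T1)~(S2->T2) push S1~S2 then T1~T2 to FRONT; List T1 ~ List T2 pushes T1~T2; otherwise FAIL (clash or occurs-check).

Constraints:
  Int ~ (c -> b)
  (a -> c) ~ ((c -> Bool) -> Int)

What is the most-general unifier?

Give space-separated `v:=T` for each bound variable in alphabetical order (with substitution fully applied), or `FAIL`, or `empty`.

step 1: unify Int ~ (c -> b)  [subst: {-} | 1 pending]
  clash: Int vs (c -> b)

Answer: FAIL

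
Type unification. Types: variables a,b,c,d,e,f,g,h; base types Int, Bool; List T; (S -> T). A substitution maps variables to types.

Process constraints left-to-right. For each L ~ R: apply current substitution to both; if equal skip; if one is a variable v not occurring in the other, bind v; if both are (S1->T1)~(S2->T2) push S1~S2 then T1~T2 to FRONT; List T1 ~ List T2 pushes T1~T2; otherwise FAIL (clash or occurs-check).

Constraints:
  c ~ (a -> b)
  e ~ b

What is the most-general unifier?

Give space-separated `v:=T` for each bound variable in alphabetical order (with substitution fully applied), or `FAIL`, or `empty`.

Answer: c:=(a -> b) e:=b

Derivation:
step 1: unify c ~ (a -> b)  [subst: {-} | 1 pending]
  bind c := (a -> b)
step 2: unify e ~ b  [subst: {c:=(a -> b)} | 0 pending]
  bind e := b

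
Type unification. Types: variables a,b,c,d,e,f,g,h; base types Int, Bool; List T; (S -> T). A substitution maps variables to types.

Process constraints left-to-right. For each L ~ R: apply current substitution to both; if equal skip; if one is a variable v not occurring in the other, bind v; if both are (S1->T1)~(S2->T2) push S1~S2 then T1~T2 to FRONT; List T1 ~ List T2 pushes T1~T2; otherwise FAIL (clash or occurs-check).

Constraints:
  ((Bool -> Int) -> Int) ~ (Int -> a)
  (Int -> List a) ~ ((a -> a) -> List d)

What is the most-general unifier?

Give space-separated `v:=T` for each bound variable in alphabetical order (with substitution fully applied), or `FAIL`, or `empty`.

step 1: unify ((Bool -> Int) -> Int) ~ (Int -> a)  [subst: {-} | 1 pending]
  -> decompose arrow: push (Bool -> Int)~Int, Int~a
step 2: unify (Bool -> Int) ~ Int  [subst: {-} | 2 pending]
  clash: (Bool -> Int) vs Int

Answer: FAIL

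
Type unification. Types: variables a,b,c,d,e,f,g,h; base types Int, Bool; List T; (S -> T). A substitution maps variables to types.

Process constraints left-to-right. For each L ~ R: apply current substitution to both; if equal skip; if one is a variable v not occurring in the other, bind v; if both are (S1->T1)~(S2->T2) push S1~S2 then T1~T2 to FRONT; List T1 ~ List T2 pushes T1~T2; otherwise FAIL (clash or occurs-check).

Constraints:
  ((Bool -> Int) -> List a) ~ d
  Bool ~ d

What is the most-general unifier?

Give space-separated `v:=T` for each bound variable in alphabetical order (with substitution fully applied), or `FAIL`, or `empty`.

Answer: FAIL

Derivation:
step 1: unify ((Bool -> Int) -> List a) ~ d  [subst: {-} | 1 pending]
  bind d := ((Bool -> Int) -> List a)
step 2: unify Bool ~ ((Bool -> Int) -> List a)  [subst: {d:=((Bool -> Int) -> List a)} | 0 pending]
  clash: Bool vs ((Bool -> Int) -> List a)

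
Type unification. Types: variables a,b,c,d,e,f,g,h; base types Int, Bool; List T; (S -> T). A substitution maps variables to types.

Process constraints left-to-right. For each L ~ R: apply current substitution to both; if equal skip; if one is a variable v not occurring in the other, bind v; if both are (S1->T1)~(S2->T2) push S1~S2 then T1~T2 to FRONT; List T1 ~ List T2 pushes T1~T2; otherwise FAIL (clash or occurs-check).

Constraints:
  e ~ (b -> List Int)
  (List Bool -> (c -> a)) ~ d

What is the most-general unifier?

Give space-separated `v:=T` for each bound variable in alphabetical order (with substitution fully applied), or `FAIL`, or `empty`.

Answer: d:=(List Bool -> (c -> a)) e:=(b -> List Int)

Derivation:
step 1: unify e ~ (b -> List Int)  [subst: {-} | 1 pending]
  bind e := (b -> List Int)
step 2: unify (List Bool -> (c -> a)) ~ d  [subst: {e:=(b -> List Int)} | 0 pending]
  bind d := (List Bool -> (c -> a))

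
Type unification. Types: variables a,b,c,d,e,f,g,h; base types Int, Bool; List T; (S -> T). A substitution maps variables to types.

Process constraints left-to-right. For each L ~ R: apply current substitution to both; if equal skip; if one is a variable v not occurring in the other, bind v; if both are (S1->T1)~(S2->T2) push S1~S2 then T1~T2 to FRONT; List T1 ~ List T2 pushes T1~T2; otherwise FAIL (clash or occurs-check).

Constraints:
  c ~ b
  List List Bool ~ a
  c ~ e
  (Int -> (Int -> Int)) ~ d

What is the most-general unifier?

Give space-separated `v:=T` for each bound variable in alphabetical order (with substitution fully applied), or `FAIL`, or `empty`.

step 1: unify c ~ b  [subst: {-} | 3 pending]
  bind c := b
step 2: unify List List Bool ~ a  [subst: {c:=b} | 2 pending]
  bind a := List List Bool
step 3: unify b ~ e  [subst: {c:=b, a:=List List Bool} | 1 pending]
  bind b := e
step 4: unify (Int -> (Int -> Int)) ~ d  [subst: {c:=b, a:=List List Bool, b:=e} | 0 pending]
  bind d := (Int -> (Int -> Int))

Answer: a:=List List Bool b:=e c:=e d:=(Int -> (Int -> Int))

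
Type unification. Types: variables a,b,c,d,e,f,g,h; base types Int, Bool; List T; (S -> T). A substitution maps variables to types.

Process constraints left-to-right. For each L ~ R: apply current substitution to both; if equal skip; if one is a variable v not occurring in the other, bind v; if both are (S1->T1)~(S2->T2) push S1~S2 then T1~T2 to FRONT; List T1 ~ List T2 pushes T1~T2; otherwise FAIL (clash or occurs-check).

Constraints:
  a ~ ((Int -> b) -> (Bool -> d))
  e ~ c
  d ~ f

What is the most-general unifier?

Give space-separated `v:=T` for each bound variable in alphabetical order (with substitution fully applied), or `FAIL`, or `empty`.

step 1: unify a ~ ((Int -> b) -> (Bool -> d))  [subst: {-} | 2 pending]
  bind a := ((Int -> b) -> (Bool -> d))
step 2: unify e ~ c  [subst: {a:=((Int -> b) -> (Bool -> d))} | 1 pending]
  bind e := c
step 3: unify d ~ f  [subst: {a:=((Int -> b) -> (Bool -> d)), e:=c} | 0 pending]
  bind d := f

Answer: a:=((Int -> b) -> (Bool -> f)) d:=f e:=c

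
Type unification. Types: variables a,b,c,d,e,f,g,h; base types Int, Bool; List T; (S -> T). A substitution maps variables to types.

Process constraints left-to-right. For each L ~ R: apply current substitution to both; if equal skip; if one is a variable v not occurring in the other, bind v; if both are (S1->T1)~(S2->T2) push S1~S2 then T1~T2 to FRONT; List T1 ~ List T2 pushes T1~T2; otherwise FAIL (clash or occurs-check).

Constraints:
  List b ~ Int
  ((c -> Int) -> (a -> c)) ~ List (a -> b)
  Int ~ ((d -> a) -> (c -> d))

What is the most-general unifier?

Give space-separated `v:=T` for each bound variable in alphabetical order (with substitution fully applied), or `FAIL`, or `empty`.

step 1: unify List b ~ Int  [subst: {-} | 2 pending]
  clash: List b vs Int

Answer: FAIL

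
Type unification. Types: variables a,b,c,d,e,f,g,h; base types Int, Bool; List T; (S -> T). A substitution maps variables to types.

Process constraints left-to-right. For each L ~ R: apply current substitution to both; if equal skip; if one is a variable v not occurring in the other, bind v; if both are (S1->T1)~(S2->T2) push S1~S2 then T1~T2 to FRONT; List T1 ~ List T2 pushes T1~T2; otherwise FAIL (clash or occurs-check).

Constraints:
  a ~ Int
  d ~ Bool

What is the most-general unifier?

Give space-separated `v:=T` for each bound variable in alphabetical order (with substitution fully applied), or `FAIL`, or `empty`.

Answer: a:=Int d:=Bool

Derivation:
step 1: unify a ~ Int  [subst: {-} | 1 pending]
  bind a := Int
step 2: unify d ~ Bool  [subst: {a:=Int} | 0 pending]
  bind d := Bool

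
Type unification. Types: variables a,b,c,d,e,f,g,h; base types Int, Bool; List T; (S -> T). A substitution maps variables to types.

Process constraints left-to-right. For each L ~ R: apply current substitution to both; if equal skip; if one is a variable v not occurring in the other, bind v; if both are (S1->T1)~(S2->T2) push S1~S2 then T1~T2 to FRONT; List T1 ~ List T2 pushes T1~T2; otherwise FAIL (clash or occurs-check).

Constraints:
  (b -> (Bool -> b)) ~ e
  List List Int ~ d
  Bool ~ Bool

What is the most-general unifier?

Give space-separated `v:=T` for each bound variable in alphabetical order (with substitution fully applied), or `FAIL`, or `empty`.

step 1: unify (b -> (Bool -> b)) ~ e  [subst: {-} | 2 pending]
  bind e := (b -> (Bool -> b))
step 2: unify List List Int ~ d  [subst: {e:=(b -> (Bool -> b))} | 1 pending]
  bind d := List List Int
step 3: unify Bool ~ Bool  [subst: {e:=(b -> (Bool -> b)), d:=List List Int} | 0 pending]
  -> identical, skip

Answer: d:=List List Int e:=(b -> (Bool -> b))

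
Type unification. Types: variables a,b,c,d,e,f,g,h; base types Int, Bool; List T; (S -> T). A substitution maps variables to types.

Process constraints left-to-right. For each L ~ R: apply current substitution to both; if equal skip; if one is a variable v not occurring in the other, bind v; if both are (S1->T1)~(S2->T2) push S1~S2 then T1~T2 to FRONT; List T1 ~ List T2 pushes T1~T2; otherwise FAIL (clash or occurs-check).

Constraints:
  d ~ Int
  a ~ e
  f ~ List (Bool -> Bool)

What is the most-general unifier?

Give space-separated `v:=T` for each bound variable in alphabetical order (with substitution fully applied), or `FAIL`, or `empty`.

Answer: a:=e d:=Int f:=List (Bool -> Bool)

Derivation:
step 1: unify d ~ Int  [subst: {-} | 2 pending]
  bind d := Int
step 2: unify a ~ e  [subst: {d:=Int} | 1 pending]
  bind a := e
step 3: unify f ~ List (Bool -> Bool)  [subst: {d:=Int, a:=e} | 0 pending]
  bind f := List (Bool -> Bool)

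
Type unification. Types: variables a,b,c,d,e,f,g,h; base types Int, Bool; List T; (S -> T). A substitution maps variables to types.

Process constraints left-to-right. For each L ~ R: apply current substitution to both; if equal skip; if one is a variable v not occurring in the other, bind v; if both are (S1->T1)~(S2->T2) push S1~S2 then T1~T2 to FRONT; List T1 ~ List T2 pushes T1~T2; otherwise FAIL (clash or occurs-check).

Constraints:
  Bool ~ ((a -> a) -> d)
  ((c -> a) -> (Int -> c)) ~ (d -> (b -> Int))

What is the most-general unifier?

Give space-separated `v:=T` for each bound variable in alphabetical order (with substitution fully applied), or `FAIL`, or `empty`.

step 1: unify Bool ~ ((a -> a) -> d)  [subst: {-} | 1 pending]
  clash: Bool vs ((a -> a) -> d)

Answer: FAIL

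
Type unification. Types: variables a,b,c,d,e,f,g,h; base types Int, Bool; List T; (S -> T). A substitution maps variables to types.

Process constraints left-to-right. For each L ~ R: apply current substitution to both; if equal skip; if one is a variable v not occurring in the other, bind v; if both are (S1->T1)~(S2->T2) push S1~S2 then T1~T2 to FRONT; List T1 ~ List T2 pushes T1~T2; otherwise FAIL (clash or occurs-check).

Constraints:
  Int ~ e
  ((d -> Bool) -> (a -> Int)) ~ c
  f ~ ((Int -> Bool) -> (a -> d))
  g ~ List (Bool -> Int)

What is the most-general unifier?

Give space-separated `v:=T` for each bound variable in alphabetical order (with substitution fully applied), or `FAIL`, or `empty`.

step 1: unify Int ~ e  [subst: {-} | 3 pending]
  bind e := Int
step 2: unify ((d -> Bool) -> (a -> Int)) ~ c  [subst: {e:=Int} | 2 pending]
  bind c := ((d -> Bool) -> (a -> Int))
step 3: unify f ~ ((Int -> Bool) -> (a -> d))  [subst: {e:=Int, c:=((d -> Bool) -> (a -> Int))} | 1 pending]
  bind f := ((Int -> Bool) -> (a -> d))
step 4: unify g ~ List (Bool -> Int)  [subst: {e:=Int, c:=((d -> Bool) -> (a -> Int)), f:=((Int -> Bool) -> (a -> d))} | 0 pending]
  bind g := List (Bool -> Int)

Answer: c:=((d -> Bool) -> (a -> Int)) e:=Int f:=((Int -> Bool) -> (a -> d)) g:=List (Bool -> Int)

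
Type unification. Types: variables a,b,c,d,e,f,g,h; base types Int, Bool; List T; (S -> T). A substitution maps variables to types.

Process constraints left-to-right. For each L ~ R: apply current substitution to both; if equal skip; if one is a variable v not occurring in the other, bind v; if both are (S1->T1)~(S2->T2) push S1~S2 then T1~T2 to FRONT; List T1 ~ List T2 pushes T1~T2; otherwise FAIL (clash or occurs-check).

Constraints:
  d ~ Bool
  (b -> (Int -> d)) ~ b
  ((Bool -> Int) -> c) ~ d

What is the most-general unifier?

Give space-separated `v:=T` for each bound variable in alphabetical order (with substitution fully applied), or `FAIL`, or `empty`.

Answer: FAIL

Derivation:
step 1: unify d ~ Bool  [subst: {-} | 2 pending]
  bind d := Bool
step 2: unify (b -> (Int -> Bool)) ~ b  [subst: {d:=Bool} | 1 pending]
  occurs-check fail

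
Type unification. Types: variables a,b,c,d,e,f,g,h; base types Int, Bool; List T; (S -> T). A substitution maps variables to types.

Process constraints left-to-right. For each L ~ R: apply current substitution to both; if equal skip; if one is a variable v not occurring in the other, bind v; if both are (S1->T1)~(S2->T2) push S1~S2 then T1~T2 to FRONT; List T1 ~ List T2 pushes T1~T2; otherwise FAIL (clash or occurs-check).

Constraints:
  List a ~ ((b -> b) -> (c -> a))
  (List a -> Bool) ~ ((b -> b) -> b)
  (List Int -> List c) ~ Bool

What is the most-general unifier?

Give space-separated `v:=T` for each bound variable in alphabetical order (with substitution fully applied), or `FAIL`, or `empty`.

step 1: unify List a ~ ((b -> b) -> (c -> a))  [subst: {-} | 2 pending]
  clash: List a vs ((b -> b) -> (c -> a))

Answer: FAIL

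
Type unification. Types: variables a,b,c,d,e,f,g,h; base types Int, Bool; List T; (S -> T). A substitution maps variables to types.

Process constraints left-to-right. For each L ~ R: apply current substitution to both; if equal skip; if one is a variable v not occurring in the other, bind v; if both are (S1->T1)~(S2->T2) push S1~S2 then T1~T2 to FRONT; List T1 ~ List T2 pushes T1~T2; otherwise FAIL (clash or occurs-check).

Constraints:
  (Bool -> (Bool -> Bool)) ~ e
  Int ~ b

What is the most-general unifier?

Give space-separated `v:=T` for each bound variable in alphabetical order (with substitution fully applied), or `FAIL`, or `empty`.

step 1: unify (Bool -> (Bool -> Bool)) ~ e  [subst: {-} | 1 pending]
  bind e := (Bool -> (Bool -> Bool))
step 2: unify Int ~ b  [subst: {e:=(Bool -> (Bool -> Bool))} | 0 pending]
  bind b := Int

Answer: b:=Int e:=(Bool -> (Bool -> Bool))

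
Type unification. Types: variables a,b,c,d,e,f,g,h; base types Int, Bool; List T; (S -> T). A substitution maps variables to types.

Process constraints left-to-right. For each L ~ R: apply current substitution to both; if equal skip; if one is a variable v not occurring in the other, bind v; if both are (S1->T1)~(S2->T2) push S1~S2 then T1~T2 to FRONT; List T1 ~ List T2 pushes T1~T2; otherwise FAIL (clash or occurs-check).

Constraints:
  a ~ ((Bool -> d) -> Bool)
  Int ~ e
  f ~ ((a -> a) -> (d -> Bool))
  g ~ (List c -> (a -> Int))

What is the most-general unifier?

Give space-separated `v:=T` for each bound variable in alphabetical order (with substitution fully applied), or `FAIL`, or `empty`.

step 1: unify a ~ ((Bool -> d) -> Bool)  [subst: {-} | 3 pending]
  bind a := ((Bool -> d) -> Bool)
step 2: unify Int ~ e  [subst: {a:=((Bool -> d) -> Bool)} | 2 pending]
  bind e := Int
step 3: unify f ~ ((((Bool -> d) -> Bool) -> ((Bool -> d) -> Bool)) -> (d -> Bool))  [subst: {a:=((Bool -> d) -> Bool), e:=Int} | 1 pending]
  bind f := ((((Bool -> d) -> Bool) -> ((Bool -> d) -> Bool)) -> (d -> Bool))
step 4: unify g ~ (List c -> (((Bool -> d) -> Bool) -> Int))  [subst: {a:=((Bool -> d) -> Bool), e:=Int, f:=((((Bool -> d) -> Bool) -> ((Bool -> d) -> Bool)) -> (d -> Bool))} | 0 pending]
  bind g := (List c -> (((Bool -> d) -> Bool) -> Int))

Answer: a:=((Bool -> d) -> Bool) e:=Int f:=((((Bool -> d) -> Bool) -> ((Bool -> d) -> Bool)) -> (d -> Bool)) g:=(List c -> (((Bool -> d) -> Bool) -> Int))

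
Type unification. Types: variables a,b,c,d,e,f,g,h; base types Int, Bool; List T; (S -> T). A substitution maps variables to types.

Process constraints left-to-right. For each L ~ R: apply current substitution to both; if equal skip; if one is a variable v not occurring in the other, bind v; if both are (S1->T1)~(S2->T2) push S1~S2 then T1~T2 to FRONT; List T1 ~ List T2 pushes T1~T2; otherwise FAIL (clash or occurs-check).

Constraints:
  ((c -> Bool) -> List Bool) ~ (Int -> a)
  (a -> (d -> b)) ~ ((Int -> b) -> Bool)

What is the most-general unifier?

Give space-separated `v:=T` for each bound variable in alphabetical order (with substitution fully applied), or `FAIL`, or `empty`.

step 1: unify ((c -> Bool) -> List Bool) ~ (Int -> a)  [subst: {-} | 1 pending]
  -> decompose arrow: push (c -> Bool)~Int, List Bool~a
step 2: unify (c -> Bool) ~ Int  [subst: {-} | 2 pending]
  clash: (c -> Bool) vs Int

Answer: FAIL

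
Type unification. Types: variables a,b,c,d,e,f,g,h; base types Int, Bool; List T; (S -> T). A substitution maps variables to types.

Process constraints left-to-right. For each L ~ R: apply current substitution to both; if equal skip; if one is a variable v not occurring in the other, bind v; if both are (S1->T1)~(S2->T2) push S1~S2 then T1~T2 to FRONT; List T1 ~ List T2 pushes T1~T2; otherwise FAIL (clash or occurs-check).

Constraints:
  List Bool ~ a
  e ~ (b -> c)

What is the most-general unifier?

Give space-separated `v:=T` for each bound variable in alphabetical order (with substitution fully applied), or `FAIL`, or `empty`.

Answer: a:=List Bool e:=(b -> c)

Derivation:
step 1: unify List Bool ~ a  [subst: {-} | 1 pending]
  bind a := List Bool
step 2: unify e ~ (b -> c)  [subst: {a:=List Bool} | 0 pending]
  bind e := (b -> c)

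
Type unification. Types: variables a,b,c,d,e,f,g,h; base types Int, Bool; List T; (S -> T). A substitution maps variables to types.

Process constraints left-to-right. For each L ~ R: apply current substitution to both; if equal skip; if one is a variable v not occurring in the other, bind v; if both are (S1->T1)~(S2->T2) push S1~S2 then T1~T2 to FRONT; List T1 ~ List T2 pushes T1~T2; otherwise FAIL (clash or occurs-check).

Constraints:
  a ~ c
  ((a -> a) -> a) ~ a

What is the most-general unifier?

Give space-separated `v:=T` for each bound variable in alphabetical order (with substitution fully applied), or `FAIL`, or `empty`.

step 1: unify a ~ c  [subst: {-} | 1 pending]
  bind a := c
step 2: unify ((c -> c) -> c) ~ c  [subst: {a:=c} | 0 pending]
  occurs-check fail

Answer: FAIL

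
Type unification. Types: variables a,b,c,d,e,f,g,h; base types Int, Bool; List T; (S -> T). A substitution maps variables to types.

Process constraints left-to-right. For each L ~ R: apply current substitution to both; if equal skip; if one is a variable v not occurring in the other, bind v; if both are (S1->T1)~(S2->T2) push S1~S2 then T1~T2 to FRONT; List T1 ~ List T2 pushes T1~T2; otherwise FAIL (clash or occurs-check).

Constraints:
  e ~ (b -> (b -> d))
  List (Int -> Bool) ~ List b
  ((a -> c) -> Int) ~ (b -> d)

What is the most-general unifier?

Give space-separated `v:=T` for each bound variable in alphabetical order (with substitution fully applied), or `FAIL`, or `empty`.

step 1: unify e ~ (b -> (b -> d))  [subst: {-} | 2 pending]
  bind e := (b -> (b -> d))
step 2: unify List (Int -> Bool) ~ List b  [subst: {e:=(b -> (b -> d))} | 1 pending]
  -> decompose List: push (Int -> Bool)~b
step 3: unify (Int -> Bool) ~ b  [subst: {e:=(b -> (b -> d))} | 1 pending]
  bind b := (Int -> Bool)
step 4: unify ((a -> c) -> Int) ~ ((Int -> Bool) -> d)  [subst: {e:=(b -> (b -> d)), b:=(Int -> Bool)} | 0 pending]
  -> decompose arrow: push (a -> c)~(Int -> Bool), Int~d
step 5: unify (a -> c) ~ (Int -> Bool)  [subst: {e:=(b -> (b -> d)), b:=(Int -> Bool)} | 1 pending]
  -> decompose arrow: push a~Int, c~Bool
step 6: unify a ~ Int  [subst: {e:=(b -> (b -> d)), b:=(Int -> Bool)} | 2 pending]
  bind a := Int
step 7: unify c ~ Bool  [subst: {e:=(b -> (b -> d)), b:=(Int -> Bool), a:=Int} | 1 pending]
  bind c := Bool
step 8: unify Int ~ d  [subst: {e:=(b -> (b -> d)), b:=(Int -> Bool), a:=Int, c:=Bool} | 0 pending]
  bind d := Int

Answer: a:=Int b:=(Int -> Bool) c:=Bool d:=Int e:=((Int -> Bool) -> ((Int -> Bool) -> Int))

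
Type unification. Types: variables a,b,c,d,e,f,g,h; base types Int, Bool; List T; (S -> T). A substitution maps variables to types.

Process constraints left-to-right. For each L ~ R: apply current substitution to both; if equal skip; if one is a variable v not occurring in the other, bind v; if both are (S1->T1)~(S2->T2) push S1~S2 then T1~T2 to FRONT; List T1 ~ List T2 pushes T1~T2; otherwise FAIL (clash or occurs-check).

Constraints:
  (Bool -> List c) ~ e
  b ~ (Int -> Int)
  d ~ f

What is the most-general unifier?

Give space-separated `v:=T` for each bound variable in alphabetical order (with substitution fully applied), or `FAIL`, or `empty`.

Answer: b:=(Int -> Int) d:=f e:=(Bool -> List c)

Derivation:
step 1: unify (Bool -> List c) ~ e  [subst: {-} | 2 pending]
  bind e := (Bool -> List c)
step 2: unify b ~ (Int -> Int)  [subst: {e:=(Bool -> List c)} | 1 pending]
  bind b := (Int -> Int)
step 3: unify d ~ f  [subst: {e:=(Bool -> List c), b:=(Int -> Int)} | 0 pending]
  bind d := f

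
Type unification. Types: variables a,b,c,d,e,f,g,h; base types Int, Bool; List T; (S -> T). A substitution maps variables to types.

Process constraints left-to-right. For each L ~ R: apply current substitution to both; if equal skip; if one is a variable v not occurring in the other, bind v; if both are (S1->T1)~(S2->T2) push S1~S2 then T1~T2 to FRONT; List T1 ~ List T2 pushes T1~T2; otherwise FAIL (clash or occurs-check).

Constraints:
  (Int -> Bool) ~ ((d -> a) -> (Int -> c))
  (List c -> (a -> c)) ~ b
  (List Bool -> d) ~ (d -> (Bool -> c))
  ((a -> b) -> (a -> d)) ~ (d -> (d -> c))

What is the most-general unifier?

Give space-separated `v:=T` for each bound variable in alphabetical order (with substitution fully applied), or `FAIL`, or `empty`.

Answer: FAIL

Derivation:
step 1: unify (Int -> Bool) ~ ((d -> a) -> (Int -> c))  [subst: {-} | 3 pending]
  -> decompose arrow: push Int~(d -> a), Bool~(Int -> c)
step 2: unify Int ~ (d -> a)  [subst: {-} | 4 pending]
  clash: Int vs (d -> a)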